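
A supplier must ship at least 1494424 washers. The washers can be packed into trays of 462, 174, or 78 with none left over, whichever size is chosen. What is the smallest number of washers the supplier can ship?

The number of washers must be a common multiple of 462, 174, and 78, so a multiple of their LCM.
462 = 2 × 3 × 7 × 11
174 = 2 × 3 × 29
78 = 2 × 3 × 13
LCM(462, 174, 78) = 2 × 3 × 7 × 11 × 13 × 29 = 174174.
Smallest multiple of 174174 that is ≥ 1494424: ⌈1494424/174174⌉ × 174174 = 9 × 174174 = 1567566.

1567566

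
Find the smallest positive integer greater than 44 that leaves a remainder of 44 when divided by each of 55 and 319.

N − 44 must be a common multiple of 55 and 319.
55 = 5 × 11
319 = 11 × 29
LCM(55, 319) = 5 × 11 × 29 = 1595.
Smallest N > 44 is LCM + 44 = 1595 + 44 = 1639.

1639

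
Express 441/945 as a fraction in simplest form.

7/15

441 = 3^2 × 7^2
945 = 3^3 × 5 × 7
gcd(441, 945) = 3^2 × 7 = 63.
Divide numerator and denominator by 63: 441/945 = 7/15.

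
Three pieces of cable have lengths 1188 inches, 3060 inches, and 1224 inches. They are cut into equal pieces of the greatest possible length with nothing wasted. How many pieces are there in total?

152

Piece length = gcd(1188, 3060, 1224).
1188 = 2^2 × 3^3 × 11
3060 = 2^2 × 3^2 × 5 × 17
1224 = 2^3 × 3^2 × 17
gcd(1188, 3060, 1224) = 2^2 × 3^2 = 36.
Total pieces = 1188/36 + 3060/36 + 1224/36 = 33 + 85 + 34 = 152.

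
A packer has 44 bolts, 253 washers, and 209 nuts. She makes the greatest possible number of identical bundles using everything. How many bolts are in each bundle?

4

Number of bundles = gcd(44, 253, 209).
44 = 2^2 × 11
253 = 11 × 23
209 = 11 × 19
gcd(44, 253, 209) = 11.
bolts per bundle = 44 / 11 = 4.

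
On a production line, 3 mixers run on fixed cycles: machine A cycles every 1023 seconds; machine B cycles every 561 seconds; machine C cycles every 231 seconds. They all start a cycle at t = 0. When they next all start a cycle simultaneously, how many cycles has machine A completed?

119 cycles

They are all back at their starting positions together after one LCM of the periods.
1023 = 3 × 11 × 31
561 = 3 × 11 × 17
231 = 3 × 7 × 11
LCM(1023, 561, 231) = 3 × 7 × 11 × 17 × 31 = 121737.
Cycles for period 1023: 121737 / 1023 = 119.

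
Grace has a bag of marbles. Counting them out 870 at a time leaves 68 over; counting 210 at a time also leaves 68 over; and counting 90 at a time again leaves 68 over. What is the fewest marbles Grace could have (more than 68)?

18338

N − 68 must be a common multiple of 870, 210, and 90.
870 = 2 × 3 × 5 × 29
210 = 2 × 3 × 5 × 7
90 = 2 × 3^2 × 5
LCM(870, 210, 90) = 2 × 3^2 × 5 × 7 × 29 = 18270.
Smallest N > 68 is LCM + 68 = 18270 + 68 = 18338.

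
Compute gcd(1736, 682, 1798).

62

1736 = 2^3 × 7 × 31
682 = 2 × 11 × 31
1798 = 2 × 29 × 31
gcd(1736, 682, 1798) = 2 × 31 = 62.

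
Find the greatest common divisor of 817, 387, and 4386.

817 = 19 × 43
387 = 3^2 × 43
4386 = 2 × 3 × 17 × 43
gcd(817, 387, 4386) = 43.

43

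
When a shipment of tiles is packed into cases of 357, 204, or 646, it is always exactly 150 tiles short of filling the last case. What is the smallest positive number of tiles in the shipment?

Being 150 short of a full case of size k means N ≡ −150 (mod k), i.e. N + 150 is a multiple of each size.
357 = 3 × 7 × 17
204 = 2^2 × 3 × 17
646 = 2 × 17 × 19
LCM(357, 204, 646) = 2^2 × 3 × 7 × 17 × 19 = 27132.
Smallest positive N is 27132 − 150 = 26982.

26982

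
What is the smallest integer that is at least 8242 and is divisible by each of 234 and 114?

The integer must be a common multiple of 234 and 114, so a multiple of their LCM.
234 = 2 × 3^2 × 13
114 = 2 × 3 × 19
LCM(234, 114) = 2 × 3^2 × 13 × 19 = 4446.
Smallest multiple of 4446 that is ≥ 8242: ⌈8242/4446⌉ × 4446 = 2 × 4446 = 8892.

8892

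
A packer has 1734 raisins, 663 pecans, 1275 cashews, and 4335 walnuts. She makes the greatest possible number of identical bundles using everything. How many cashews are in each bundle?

25

Number of bundles = gcd(1734, 663, 1275, 4335).
1734 = 2 × 3 × 17^2
663 = 3 × 13 × 17
1275 = 3 × 5^2 × 17
4335 = 3 × 5 × 17^2
gcd(1734, 663, 1275, 4335) = 3 × 17 = 51.
cashews per bundle = 1275 / 51 = 25.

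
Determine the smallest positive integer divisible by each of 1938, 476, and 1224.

162792

1938 = 2 × 3 × 17 × 19
476 = 2^2 × 7 × 17
1224 = 2^3 × 3^2 × 17
LCM(1938, 476, 1224) = 2^3 × 3^2 × 7 × 17 × 19 = 162792.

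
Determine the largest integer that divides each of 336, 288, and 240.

48

336 = 2^4 × 3 × 7
288 = 2^5 × 3^2
240 = 2^4 × 3 × 5
gcd(336, 288, 240) = 2^4 × 3 = 48.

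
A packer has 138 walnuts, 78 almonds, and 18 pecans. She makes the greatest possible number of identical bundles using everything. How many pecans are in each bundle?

Number of bundles = gcd(138, 78, 18).
138 = 2 × 3 × 23
78 = 2 × 3 × 13
18 = 2 × 3^2
gcd(138, 78, 18) = 2 × 3 = 6.
pecans per bundle = 18 / 6 = 3.

3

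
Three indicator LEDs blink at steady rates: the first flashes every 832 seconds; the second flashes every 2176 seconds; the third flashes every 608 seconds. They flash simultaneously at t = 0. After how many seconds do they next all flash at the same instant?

537472 seconds

They coincide at every common multiple of the periods; the first is the LCM.
832 = 2^6 × 13
2176 = 2^7 × 17
608 = 2^5 × 19
LCM(832, 2176, 608) = 2^7 × 13 × 17 × 19 = 537472.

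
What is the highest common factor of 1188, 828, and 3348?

1188 = 2^2 × 3^3 × 11
828 = 2^2 × 3^2 × 23
3348 = 2^2 × 3^3 × 31
gcd(1188, 828, 3348) = 2^2 × 3^2 = 36.

36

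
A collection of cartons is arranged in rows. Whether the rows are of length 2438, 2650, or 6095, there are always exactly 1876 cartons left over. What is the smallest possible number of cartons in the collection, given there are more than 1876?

N − 1876 must be a common multiple of 2438, 2650, and 6095.
2438 = 2 × 23 × 53
2650 = 2 × 5^2 × 53
6095 = 5 × 23 × 53
LCM(2438, 2650, 6095) = 2 × 5^2 × 23 × 53 = 60950.
Smallest N > 1876 is LCM + 1876 = 60950 + 1876 = 62826.

62826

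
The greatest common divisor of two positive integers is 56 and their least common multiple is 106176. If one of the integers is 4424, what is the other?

1344

For two integers, gcd × lcm = product, so the other is (56 × 106176) / 4424 = 5945856 / 4424 = 1344.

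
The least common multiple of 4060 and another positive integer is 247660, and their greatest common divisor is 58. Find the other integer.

gcd × lcm = product of the two integers, so the other integer is (58 × 247660) / 4060 = 3538.

3538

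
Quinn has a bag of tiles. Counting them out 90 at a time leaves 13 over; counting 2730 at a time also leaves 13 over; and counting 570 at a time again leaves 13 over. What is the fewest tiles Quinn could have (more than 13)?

155623

N − 13 must be a common multiple of 90, 2730, and 570.
90 = 2 × 3^2 × 5
2730 = 2 × 3 × 5 × 7 × 13
570 = 2 × 3 × 5 × 19
LCM(90, 2730, 570) = 2 × 3^2 × 5 × 7 × 13 × 19 = 155610.
Smallest N > 13 is LCM + 13 = 155610 + 13 = 155623.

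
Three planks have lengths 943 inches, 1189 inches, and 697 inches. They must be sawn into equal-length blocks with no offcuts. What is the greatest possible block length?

41 inches

This is the greatest common divisor of 943, 1189, and 697.
943 = 23 × 41
1189 = 29 × 41
697 = 17 × 41
gcd(943, 1189, 697) = 41.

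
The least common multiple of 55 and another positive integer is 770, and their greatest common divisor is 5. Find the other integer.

70

gcd × lcm = product of the two integers, so the other integer is (5 × 770) / 55 = 70.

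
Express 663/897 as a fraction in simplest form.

17/23

663 = 3 × 13 × 17
897 = 3 × 13 × 23
gcd(663, 897) = 3 × 13 = 39.
Divide numerator and denominator by 39: 663/897 = 17/23.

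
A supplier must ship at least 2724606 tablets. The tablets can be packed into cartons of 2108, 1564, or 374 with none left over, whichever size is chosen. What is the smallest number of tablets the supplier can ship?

The number of tablets must be a common multiple of 2108, 1564, and 374, so a multiple of their LCM.
2108 = 2^2 × 17 × 31
1564 = 2^2 × 17 × 23
374 = 2 × 11 × 17
LCM(2108, 1564, 374) = 2^2 × 11 × 17 × 23 × 31 = 533324.
Smallest multiple of 533324 that is ≥ 2724606: ⌈2724606/533324⌉ × 533324 = 6 × 533324 = 3199944.

3199944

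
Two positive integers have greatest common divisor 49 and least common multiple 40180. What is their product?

1968820

For any two positive integers, gcd × lcm = product = 49 × 40180 = 1968820.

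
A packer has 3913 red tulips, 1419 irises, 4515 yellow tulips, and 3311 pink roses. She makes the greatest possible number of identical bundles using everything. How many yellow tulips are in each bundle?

105

Number of bundles = gcd(3913, 1419, 4515, 3311).
3913 = 7 × 13 × 43
1419 = 3 × 11 × 43
4515 = 3 × 5 × 7 × 43
3311 = 7 × 11 × 43
gcd(3913, 1419, 4515, 3311) = 43.
yellow tulips per bundle = 4515 / 43 = 105.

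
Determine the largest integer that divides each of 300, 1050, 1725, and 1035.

300 = 2^2 × 3 × 5^2
1050 = 2 × 3 × 5^2 × 7
1725 = 3 × 5^2 × 23
1035 = 3^2 × 5 × 23
gcd(300, 1050, 1725, 1035) = 3 × 5 = 15.

15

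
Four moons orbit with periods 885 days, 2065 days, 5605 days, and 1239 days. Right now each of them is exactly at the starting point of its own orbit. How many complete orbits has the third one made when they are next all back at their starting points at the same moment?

All finish a whole number of cycles simultaneously at t = LCM of the periods.
885 = 3 × 5 × 59
2065 = 5 × 7 × 59
5605 = 5 × 19 × 59
1239 = 3 × 7 × 59
LCM(885, 2065, 5605, 1239) = 3 × 5 × 7 × 19 × 59 = 117705.
Orbits for period 5605: 117705 / 5605 = 21.

21 orbits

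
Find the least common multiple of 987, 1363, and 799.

987 = 3 × 7 × 47
1363 = 29 × 47
799 = 17 × 47
LCM(987, 1363, 799) = 3 × 7 × 17 × 29 × 47 = 486591.

486591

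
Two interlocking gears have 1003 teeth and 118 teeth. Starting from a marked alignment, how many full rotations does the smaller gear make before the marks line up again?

17 rotations

The first common completion time is the LCM of the periods.
1003 = 17 × 59
118 = 2 × 59
LCM(1003, 118) = 2 × 17 × 59 = 2006.
Rotations for period 118: 2006 / 118 = 17.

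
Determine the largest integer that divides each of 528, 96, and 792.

24

528 = 2^4 × 3 × 11
96 = 2^5 × 3
792 = 2^3 × 3^2 × 11
gcd(528, 96, 792) = 2^3 × 3 = 24.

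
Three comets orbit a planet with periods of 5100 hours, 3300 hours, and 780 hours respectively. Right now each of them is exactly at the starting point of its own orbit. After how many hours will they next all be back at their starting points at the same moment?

729300 hours

The first simultaneous occurrence is after LCM of the individual periods.
5100 = 2^2 × 3 × 5^2 × 17
3300 = 2^2 × 3 × 5^2 × 11
780 = 2^2 × 3 × 5 × 13
LCM(5100, 3300, 780) = 2^2 × 3 × 5^2 × 11 × 13 × 17 = 729300.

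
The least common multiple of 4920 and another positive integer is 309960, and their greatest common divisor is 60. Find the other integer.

3780

gcd × lcm = product of the two integers, so the other integer is (60 × 309960) / 4920 = 3780.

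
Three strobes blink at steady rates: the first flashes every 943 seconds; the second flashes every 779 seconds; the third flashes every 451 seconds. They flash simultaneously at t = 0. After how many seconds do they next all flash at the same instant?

197087 seconds

They coincide at every common multiple of the periods; the first is the LCM.
943 = 23 × 41
779 = 19 × 41
451 = 11 × 41
LCM(943, 779, 451) = 11 × 19 × 23 × 41 = 197087.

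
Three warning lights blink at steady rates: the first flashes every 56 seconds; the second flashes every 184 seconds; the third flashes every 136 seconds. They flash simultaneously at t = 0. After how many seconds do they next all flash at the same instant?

21896 seconds

The first simultaneous occurrence is after LCM of the individual periods.
56 = 2^3 × 7
184 = 2^3 × 23
136 = 2^3 × 17
LCM(56, 184, 136) = 2^3 × 7 × 17 × 23 = 21896.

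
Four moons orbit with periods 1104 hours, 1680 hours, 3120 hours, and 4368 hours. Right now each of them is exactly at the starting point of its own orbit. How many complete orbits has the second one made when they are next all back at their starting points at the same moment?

All finish a whole number of cycles simultaneously at t = LCM of the periods.
1104 = 2^4 × 3 × 23
1680 = 2^4 × 3 × 5 × 7
3120 = 2^4 × 3 × 5 × 13
4368 = 2^4 × 3 × 7 × 13
LCM(1104, 1680, 3120, 4368) = 2^4 × 3 × 5 × 7 × 13 × 23 = 502320.
Orbits for period 1680: 502320 / 1680 = 299.

299 orbits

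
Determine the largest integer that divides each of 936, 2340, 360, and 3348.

936 = 2^3 × 3^2 × 13
2340 = 2^2 × 3^2 × 5 × 13
360 = 2^3 × 3^2 × 5
3348 = 2^2 × 3^3 × 31
gcd(936, 2340, 360, 3348) = 2^2 × 3^2 = 36.

36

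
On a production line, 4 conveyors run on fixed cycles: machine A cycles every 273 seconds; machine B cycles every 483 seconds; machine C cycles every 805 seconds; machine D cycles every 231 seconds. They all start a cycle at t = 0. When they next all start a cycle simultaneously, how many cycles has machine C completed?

429 cycles

All finish a whole number of cycles simultaneously at t = LCM of the periods.
273 = 3 × 7 × 13
483 = 3 × 7 × 23
805 = 5 × 7 × 23
231 = 3 × 7 × 11
LCM(273, 483, 805, 231) = 3 × 5 × 7 × 11 × 13 × 23 = 345345.
Cycles for period 805: 345345 / 805 = 429.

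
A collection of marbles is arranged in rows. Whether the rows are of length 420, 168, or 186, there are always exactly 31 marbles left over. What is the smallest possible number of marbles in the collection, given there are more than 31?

N − 31 must be a common multiple of 420, 168, and 186.
420 = 2^2 × 3 × 5 × 7
168 = 2^3 × 3 × 7
186 = 2 × 3 × 31
LCM(420, 168, 186) = 2^3 × 3 × 5 × 7 × 31 = 26040.
Smallest N > 31 is LCM + 31 = 26040 + 31 = 26071.

26071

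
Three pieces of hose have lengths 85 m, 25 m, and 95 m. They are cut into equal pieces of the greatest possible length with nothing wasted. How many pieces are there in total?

41

Piece length = gcd(85, 25, 95).
85 = 5 × 17
25 = 5^2
95 = 5 × 19
gcd(85, 25, 95) = 5.
Total pieces = 85/5 + 25/5 + 95/5 = 17 + 5 + 19 = 41.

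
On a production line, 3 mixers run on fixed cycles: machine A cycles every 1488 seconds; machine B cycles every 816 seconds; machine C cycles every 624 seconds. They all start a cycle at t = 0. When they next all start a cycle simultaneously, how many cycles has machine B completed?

403 cycles

They are all back at their starting positions together after one LCM of the periods.
1488 = 2^4 × 3 × 31
816 = 2^4 × 3 × 17
624 = 2^4 × 3 × 13
LCM(1488, 816, 624) = 2^4 × 3 × 13 × 17 × 31 = 328848.
Cycles for period 816: 328848 / 816 = 403.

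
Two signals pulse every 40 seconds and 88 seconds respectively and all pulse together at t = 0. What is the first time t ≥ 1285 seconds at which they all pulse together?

Joint pulses occur at multiples of LCM(40, 88).
40 = 2^3 × 5
88 = 2^3 × 11
LCM(40, 88) = 2^3 × 5 × 11 = 440.
Smallest multiple of 440 that is ≥ 1285: ⌈1285/440⌉ × 440 = 3 × 440 = 1320.

1320 seconds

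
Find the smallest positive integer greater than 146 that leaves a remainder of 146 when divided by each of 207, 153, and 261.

102197

N − 146 must be a common multiple of 207, 153, and 261.
207 = 3^2 × 23
153 = 3^2 × 17
261 = 3^2 × 29
LCM(207, 153, 261) = 3^2 × 17 × 23 × 29 = 102051.
Smallest N > 146 is LCM + 146 = 102051 + 146 = 102197.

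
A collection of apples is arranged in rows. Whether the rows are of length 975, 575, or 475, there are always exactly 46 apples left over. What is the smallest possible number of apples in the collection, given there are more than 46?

426121

N − 46 must be a common multiple of 975, 575, and 475.
975 = 3 × 5^2 × 13
575 = 5^2 × 23
475 = 5^2 × 19
LCM(975, 575, 475) = 3 × 5^2 × 13 × 19 × 23 = 426075.
Smallest N > 46 is LCM + 46 = 426075 + 46 = 426121.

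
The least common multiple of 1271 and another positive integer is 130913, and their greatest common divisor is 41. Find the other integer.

gcd × lcm = product of the two integers, so the other integer is (41 × 130913) / 1271 = 4223.

4223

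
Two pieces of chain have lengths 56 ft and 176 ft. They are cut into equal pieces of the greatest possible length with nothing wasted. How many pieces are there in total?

29

Piece length = gcd(56, 176).
56 = 2^3 × 7
176 = 2^4 × 11
gcd(56, 176) = 2^3 = 8.
Total pieces = 56/8 + 176/8 = 7 + 22 = 29.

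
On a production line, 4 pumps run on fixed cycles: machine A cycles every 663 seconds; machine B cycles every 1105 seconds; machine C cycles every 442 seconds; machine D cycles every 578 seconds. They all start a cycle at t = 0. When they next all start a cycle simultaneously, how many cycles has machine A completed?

170 cycles

They are all back at their starting positions together after one LCM of the periods.
663 = 3 × 13 × 17
1105 = 5 × 13 × 17
442 = 2 × 13 × 17
578 = 2 × 17^2
LCM(663, 1105, 442, 578) = 2 × 3 × 5 × 13 × 17^2 = 112710.
Cycles for period 663: 112710 / 663 = 170.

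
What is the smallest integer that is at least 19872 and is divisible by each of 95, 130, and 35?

The integer must be a common multiple of 95, 130, and 35, so a multiple of their LCM.
95 = 5 × 19
130 = 2 × 5 × 13
35 = 5 × 7
LCM(95, 130, 35) = 2 × 5 × 7 × 13 × 19 = 17290.
Smallest multiple of 17290 that is ≥ 19872: ⌈19872/17290⌉ × 17290 = 2 × 17290 = 34580.

34580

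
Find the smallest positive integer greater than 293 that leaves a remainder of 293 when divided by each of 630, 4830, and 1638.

188663

N − 293 must be a common multiple of 630, 4830, and 1638.
630 = 2 × 3^2 × 5 × 7
4830 = 2 × 3 × 5 × 7 × 23
1638 = 2 × 3^2 × 7 × 13
LCM(630, 4830, 1638) = 2 × 3^2 × 5 × 7 × 13 × 23 = 188370.
Smallest N > 293 is LCM + 293 = 188370 + 293 = 188663.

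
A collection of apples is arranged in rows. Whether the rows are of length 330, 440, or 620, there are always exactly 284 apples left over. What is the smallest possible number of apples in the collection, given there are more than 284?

N − 284 must be a common multiple of 330, 440, and 620.
330 = 2 × 3 × 5 × 11
440 = 2^3 × 5 × 11
620 = 2^2 × 5 × 31
LCM(330, 440, 620) = 2^3 × 3 × 5 × 11 × 31 = 40920.
Smallest N > 284 is LCM + 284 = 40920 + 284 = 41204.

41204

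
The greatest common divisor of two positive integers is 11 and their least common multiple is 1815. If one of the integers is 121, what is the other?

165

For two integers, gcd × lcm = product, so the other is (11 × 1815) / 121 = 19965 / 121 = 165.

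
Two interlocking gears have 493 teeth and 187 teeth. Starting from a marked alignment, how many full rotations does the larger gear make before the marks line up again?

They are all back at their starting positions together after one LCM of the periods.
493 = 17 × 29
187 = 11 × 17
LCM(493, 187) = 11 × 17 × 29 = 5423.
Rotations for period 493: 5423 / 493 = 11.

11 rotations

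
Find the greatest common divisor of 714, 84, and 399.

21

714 = 2 × 3 × 7 × 17
84 = 2^2 × 3 × 7
399 = 3 × 7 × 19
gcd(714, 84, 399) = 3 × 7 = 21.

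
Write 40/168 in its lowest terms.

40 = 2^3 × 5
168 = 2^3 × 3 × 7
gcd(40, 168) = 2^3 = 8.
Divide numerator and denominator by 8: 40/168 = 5/21.

5/21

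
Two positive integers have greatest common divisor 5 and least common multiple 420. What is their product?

For any two positive integers, gcd × lcm = product = 5 × 420 = 2100.

2100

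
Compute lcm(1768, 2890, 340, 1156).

150280

1768 = 2^3 × 13 × 17
2890 = 2 × 5 × 17^2
340 = 2^2 × 5 × 17
1156 = 2^2 × 17^2
LCM(1768, 2890, 340, 1156) = 2^3 × 5 × 13 × 17^2 = 150280.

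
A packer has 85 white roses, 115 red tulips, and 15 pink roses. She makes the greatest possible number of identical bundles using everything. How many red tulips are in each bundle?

23

Number of bundles = gcd(85, 115, 15).
85 = 5 × 17
115 = 5 × 23
15 = 3 × 5
gcd(85, 115, 15) = 5.
red tulips per bundle = 115 / 5 = 23.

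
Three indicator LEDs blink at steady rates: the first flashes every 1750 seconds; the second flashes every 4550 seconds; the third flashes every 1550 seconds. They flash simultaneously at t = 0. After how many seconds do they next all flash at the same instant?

We need the least common multiple of the intervals.
1750 = 2 × 5^3 × 7
4550 = 2 × 5^2 × 7 × 13
1550 = 2 × 5^2 × 31
LCM(1750, 4550, 1550) = 2 × 5^3 × 7 × 13 × 31 = 705250.

705250 seconds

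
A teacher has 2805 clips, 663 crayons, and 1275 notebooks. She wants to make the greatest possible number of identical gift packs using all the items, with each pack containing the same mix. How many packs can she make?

The pack count must divide each quantity, so the greatest is gcd(2805, 663, 1275).
2805 = 3 × 5 × 11 × 17
663 = 3 × 13 × 17
1275 = 3 × 5^2 × 17
gcd(2805, 663, 1275) = 3 × 17 = 51.

51 packs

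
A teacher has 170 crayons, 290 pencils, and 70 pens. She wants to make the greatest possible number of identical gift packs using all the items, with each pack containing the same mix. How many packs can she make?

10 packs

The pack count must divide each quantity, so the greatest is gcd(170, 290, 70).
170 = 2 × 5 × 17
290 = 2 × 5 × 29
70 = 2 × 5 × 7
gcd(170, 290, 70) = 2 × 5 = 10.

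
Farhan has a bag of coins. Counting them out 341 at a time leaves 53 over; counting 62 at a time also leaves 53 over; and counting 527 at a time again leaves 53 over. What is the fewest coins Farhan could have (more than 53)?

11647

N − 53 must be a common multiple of 341, 62, and 527.
341 = 11 × 31
62 = 2 × 31
527 = 17 × 31
LCM(341, 62, 527) = 2 × 11 × 17 × 31 = 11594.
Smallest N > 53 is LCM + 53 = 11594 + 53 = 11647.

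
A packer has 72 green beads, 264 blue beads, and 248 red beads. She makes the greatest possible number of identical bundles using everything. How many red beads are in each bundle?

31

Number of bundles = gcd(72, 264, 248).
72 = 2^3 × 3^2
264 = 2^3 × 3 × 11
248 = 2^3 × 31
gcd(72, 264, 248) = 2^3 = 8.
red beads per bundle = 248 / 8 = 31.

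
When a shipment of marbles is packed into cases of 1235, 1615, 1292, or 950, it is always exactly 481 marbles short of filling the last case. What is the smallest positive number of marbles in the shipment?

Being 481 short of a full case of size k means N ≡ −481 (mod k), i.e. N + 481 is a multiple of each size.
1235 = 5 × 13 × 19
1615 = 5 × 17 × 19
1292 = 2^2 × 17 × 19
950 = 2 × 5^2 × 19
LCM(1235, 1615, 1292, 950) = 2^2 × 5^2 × 13 × 17 × 19 = 419900.
Smallest positive N is 419900 − 481 = 419419.

419419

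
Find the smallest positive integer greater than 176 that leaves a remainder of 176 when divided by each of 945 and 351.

N − 176 must be a common multiple of 945 and 351.
945 = 3^3 × 5 × 7
351 = 3^3 × 13
LCM(945, 351) = 3^3 × 5 × 7 × 13 = 12285.
Smallest N > 176 is LCM + 176 = 12285 + 176 = 12461.

12461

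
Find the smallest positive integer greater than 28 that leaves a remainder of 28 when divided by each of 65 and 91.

N − 28 must be a common multiple of 65 and 91.
65 = 5 × 13
91 = 7 × 13
LCM(65, 91) = 5 × 7 × 13 = 455.
Smallest N > 28 is LCM + 28 = 455 + 28 = 483.

483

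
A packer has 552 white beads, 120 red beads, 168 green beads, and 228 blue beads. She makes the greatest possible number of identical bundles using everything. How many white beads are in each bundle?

Number of bundles = gcd(552, 120, 168, 228).
552 = 2^3 × 3 × 23
120 = 2^3 × 3 × 5
168 = 2^3 × 3 × 7
228 = 2^2 × 3 × 19
gcd(552, 120, 168, 228) = 2^2 × 3 = 12.
white beads per bundle = 552 / 12 = 46.

46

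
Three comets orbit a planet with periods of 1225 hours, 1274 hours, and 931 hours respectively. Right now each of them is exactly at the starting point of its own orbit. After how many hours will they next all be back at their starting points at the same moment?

The first simultaneous occurrence is after LCM of the individual periods.
1225 = 5^2 × 7^2
1274 = 2 × 7^2 × 13
931 = 7^2 × 19
LCM(1225, 1274, 931) = 2 × 5^2 × 7^2 × 13 × 19 = 605150.

605150 hours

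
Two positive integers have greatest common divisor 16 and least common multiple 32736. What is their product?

For any two positive integers, gcd × lcm = product = 16 × 32736 = 523776.

523776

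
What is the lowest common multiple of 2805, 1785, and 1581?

2805 = 3 × 5 × 11 × 17
1785 = 3 × 5 × 7 × 17
1581 = 3 × 17 × 31
LCM(2805, 1785, 1581) = 3 × 5 × 7 × 11 × 17 × 31 = 608685.

608685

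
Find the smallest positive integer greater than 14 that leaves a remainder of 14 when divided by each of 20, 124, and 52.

N − 14 must be a common multiple of 20, 124, and 52.
20 = 2^2 × 5
124 = 2^2 × 31
52 = 2^2 × 13
LCM(20, 124, 52) = 2^2 × 5 × 13 × 31 = 8060.
Smallest N > 14 is LCM + 14 = 8060 + 14 = 8074.

8074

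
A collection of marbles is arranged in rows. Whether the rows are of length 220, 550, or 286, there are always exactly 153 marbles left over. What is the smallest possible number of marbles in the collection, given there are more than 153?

14453

N − 153 must be a common multiple of 220, 550, and 286.
220 = 2^2 × 5 × 11
550 = 2 × 5^2 × 11
286 = 2 × 11 × 13
LCM(220, 550, 286) = 2^2 × 5^2 × 11 × 13 = 14300.
Smallest N > 153 is LCM + 153 = 14300 + 153 = 14453.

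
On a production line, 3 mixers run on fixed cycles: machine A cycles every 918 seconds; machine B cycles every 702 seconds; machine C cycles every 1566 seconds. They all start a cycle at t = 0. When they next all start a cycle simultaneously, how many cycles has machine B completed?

The first common completion time is the LCM of the periods.
918 = 2 × 3^3 × 17
702 = 2 × 3^3 × 13
1566 = 2 × 3^3 × 29
LCM(918, 702, 1566) = 2 × 3^3 × 13 × 17 × 29 = 346086.
Cycles for period 702: 346086 / 702 = 493.

493 cycles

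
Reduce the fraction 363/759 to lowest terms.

11/23

363 = 3 × 11^2
759 = 3 × 11 × 23
gcd(363, 759) = 3 × 11 = 33.
Divide numerator and denominator by 33: 363/759 = 11/23.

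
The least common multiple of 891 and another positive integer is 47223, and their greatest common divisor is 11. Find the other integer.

583

gcd × lcm = product of the two integers, so the other integer is (11 × 47223) / 891 = 583.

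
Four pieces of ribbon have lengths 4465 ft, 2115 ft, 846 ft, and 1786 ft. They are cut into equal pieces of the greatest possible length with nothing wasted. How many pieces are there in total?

196

Piece length = gcd(4465, 2115, 846, 1786).
4465 = 5 × 19 × 47
2115 = 3^2 × 5 × 47
846 = 2 × 3^2 × 47
1786 = 2 × 19 × 47
gcd(4465, 2115, 846, 1786) = 47.
Total pieces = 4465/47 + 2115/47 + 846/47 + 1786/47 = 95 + 45 + 18 + 38 = 196.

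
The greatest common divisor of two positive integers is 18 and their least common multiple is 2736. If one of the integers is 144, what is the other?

342

For two integers, gcd × lcm = product, so the other is (18 × 2736) / 144 = 49248 / 144 = 342.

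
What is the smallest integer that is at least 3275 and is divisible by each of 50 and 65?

3900

The integer must be a common multiple of 50 and 65, so a multiple of their LCM.
50 = 2 × 5^2
65 = 5 × 13
LCM(50, 65) = 2 × 5^2 × 13 = 650.
Smallest multiple of 650 that is ≥ 3275: ⌈3275/650⌉ × 650 = 6 × 650 = 3900.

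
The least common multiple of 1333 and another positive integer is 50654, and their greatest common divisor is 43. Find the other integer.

gcd × lcm = product of the two integers, so the other integer is (43 × 50654) / 1333 = 1634.

1634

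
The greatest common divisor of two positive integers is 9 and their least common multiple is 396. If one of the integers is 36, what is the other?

For two integers, gcd × lcm = product, so the other is (9 × 396) / 36 = 3564 / 36 = 99.

99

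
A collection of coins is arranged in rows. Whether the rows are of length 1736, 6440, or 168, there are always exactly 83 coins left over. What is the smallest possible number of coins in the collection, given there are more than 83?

599003

N − 83 must be a common multiple of 1736, 6440, and 168.
1736 = 2^3 × 7 × 31
6440 = 2^3 × 5 × 7 × 23
168 = 2^3 × 3 × 7
LCM(1736, 6440, 168) = 2^3 × 3 × 5 × 7 × 23 × 31 = 598920.
Smallest N > 83 is LCM + 83 = 598920 + 83 = 599003.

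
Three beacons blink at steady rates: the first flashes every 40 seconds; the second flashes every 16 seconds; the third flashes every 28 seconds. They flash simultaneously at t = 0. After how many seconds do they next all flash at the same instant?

560 seconds

We need the least common multiple of the intervals.
40 = 2^3 × 5
16 = 2^4
28 = 2^2 × 7
LCM(40, 16, 28) = 2^4 × 5 × 7 = 560.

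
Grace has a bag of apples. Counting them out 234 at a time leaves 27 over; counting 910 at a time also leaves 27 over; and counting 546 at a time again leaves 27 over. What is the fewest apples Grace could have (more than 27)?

8217

N − 27 must be a common multiple of 234, 910, and 546.
234 = 2 × 3^2 × 13
910 = 2 × 5 × 7 × 13
546 = 2 × 3 × 7 × 13
LCM(234, 910, 546) = 2 × 3^2 × 5 × 7 × 13 = 8190.
Smallest N > 27 is LCM + 27 = 8190 + 27 = 8217.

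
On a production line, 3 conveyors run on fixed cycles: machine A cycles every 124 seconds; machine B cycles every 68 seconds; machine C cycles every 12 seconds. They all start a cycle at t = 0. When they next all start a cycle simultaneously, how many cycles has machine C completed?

They are all back at their starting positions together after one LCM of the periods.
124 = 2^2 × 31
68 = 2^2 × 17
12 = 2^2 × 3
LCM(124, 68, 12) = 2^2 × 3 × 17 × 31 = 6324.
Cycles for period 12: 6324 / 12 = 527.

527 cycles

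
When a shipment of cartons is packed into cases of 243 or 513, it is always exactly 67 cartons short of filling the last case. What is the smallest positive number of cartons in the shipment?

4550

Being 67 short of a full case of size k means N ≡ −67 (mod k), i.e. N + 67 is a multiple of each size.
243 = 3^5
513 = 3^3 × 19
LCM(243, 513) = 3^5 × 19 = 4617.
Smallest positive N is 4617 − 67 = 4550.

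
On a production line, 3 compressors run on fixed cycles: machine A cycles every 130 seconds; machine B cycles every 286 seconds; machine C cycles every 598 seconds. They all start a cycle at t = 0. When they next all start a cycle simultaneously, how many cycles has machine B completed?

The first common completion time is the LCM of the periods.
130 = 2 × 5 × 13
286 = 2 × 11 × 13
598 = 2 × 13 × 23
LCM(130, 286, 598) = 2 × 5 × 11 × 13 × 23 = 32890.
Cycles for period 286: 32890 / 286 = 115.

115 cycles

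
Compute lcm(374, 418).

374 = 2 × 11 × 17
418 = 2 × 11 × 19
LCM(374, 418) = 2 × 11 × 17 × 19 = 7106.

7106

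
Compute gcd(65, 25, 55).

5

65 = 5 × 13
25 = 5^2
55 = 5 × 11
gcd(65, 25, 55) = 5.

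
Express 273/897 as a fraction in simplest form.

7/23

273 = 3 × 7 × 13
897 = 3 × 13 × 23
gcd(273, 897) = 3 × 13 = 39.
Divide numerator and denominator by 39: 273/897 = 7/23.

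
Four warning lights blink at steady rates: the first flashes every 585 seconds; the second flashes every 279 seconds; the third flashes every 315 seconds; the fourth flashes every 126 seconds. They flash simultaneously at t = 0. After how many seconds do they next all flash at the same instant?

They coincide at every common multiple of the periods; the first is the LCM.
585 = 3^2 × 5 × 13
279 = 3^2 × 31
315 = 3^2 × 5 × 7
126 = 2 × 3^2 × 7
LCM(585, 279, 315, 126) = 2 × 3^2 × 5 × 7 × 13 × 31 = 253890.

253890 seconds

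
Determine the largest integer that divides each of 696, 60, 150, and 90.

696 = 2^3 × 3 × 29
60 = 2^2 × 3 × 5
150 = 2 × 3 × 5^2
90 = 2 × 3^2 × 5
gcd(696, 60, 150, 90) = 2 × 3 = 6.

6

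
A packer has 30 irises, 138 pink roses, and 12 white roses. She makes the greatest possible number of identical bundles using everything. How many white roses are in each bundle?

2

Number of bundles = gcd(30, 138, 12).
30 = 2 × 3 × 5
138 = 2 × 3 × 23
12 = 2^2 × 3
gcd(30, 138, 12) = 2 × 3 = 6.
white roses per bundle = 12 / 6 = 2.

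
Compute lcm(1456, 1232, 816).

1456 = 2^4 × 7 × 13
1232 = 2^4 × 7 × 11
816 = 2^4 × 3 × 17
LCM(1456, 1232, 816) = 2^4 × 3 × 7 × 11 × 13 × 17 = 816816.

816816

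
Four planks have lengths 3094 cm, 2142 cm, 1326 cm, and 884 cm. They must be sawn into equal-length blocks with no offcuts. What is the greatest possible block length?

34 cm

This is the greatest common divisor of 3094, 2142, 1326, and 884.
3094 = 2 × 7 × 13 × 17
2142 = 2 × 3^2 × 7 × 17
1326 = 2 × 3 × 13 × 17
884 = 2^2 × 13 × 17
gcd(3094, 2142, 1326, 884) = 2 × 17 = 34.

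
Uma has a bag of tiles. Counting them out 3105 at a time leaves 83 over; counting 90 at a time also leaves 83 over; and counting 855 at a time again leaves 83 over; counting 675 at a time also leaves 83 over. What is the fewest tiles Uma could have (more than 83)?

N − 83 must be a common multiple of 3105, 90, 855, and 675.
3105 = 3^3 × 5 × 23
90 = 2 × 3^2 × 5
855 = 3^2 × 5 × 19
675 = 3^3 × 5^2
LCM(3105, 90, 855, 675) = 2 × 3^3 × 5^2 × 19 × 23 = 589950.
Smallest N > 83 is LCM + 83 = 589950 + 83 = 590033.

590033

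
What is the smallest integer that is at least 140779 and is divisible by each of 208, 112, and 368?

The integer must be a common multiple of 208, 112, and 368, so a multiple of their LCM.
208 = 2^4 × 13
112 = 2^4 × 7
368 = 2^4 × 23
LCM(208, 112, 368) = 2^4 × 7 × 13 × 23 = 33488.
Smallest multiple of 33488 that is ≥ 140779: ⌈140779/33488⌉ × 33488 = 5 × 33488 = 167440.

167440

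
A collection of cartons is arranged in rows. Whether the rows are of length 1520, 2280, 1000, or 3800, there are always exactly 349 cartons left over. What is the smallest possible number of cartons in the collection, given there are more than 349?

114349

N − 349 must be a common multiple of 1520, 2280, 1000, and 3800.
1520 = 2^4 × 5 × 19
2280 = 2^3 × 3 × 5 × 19
1000 = 2^3 × 5^3
3800 = 2^3 × 5^2 × 19
LCM(1520, 2280, 1000, 3800) = 2^4 × 3 × 5^3 × 19 = 114000.
Smallest N > 349 is LCM + 349 = 114000 + 349 = 114349.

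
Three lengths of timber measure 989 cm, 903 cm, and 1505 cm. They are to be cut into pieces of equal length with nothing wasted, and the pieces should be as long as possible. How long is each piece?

Each piece length must divide every original length, so the longest possible is gcd(989, 903, 1505).
989 = 23 × 43
903 = 3 × 7 × 43
1505 = 5 × 7 × 43
gcd(989, 903, 1505) = 43.

43 cm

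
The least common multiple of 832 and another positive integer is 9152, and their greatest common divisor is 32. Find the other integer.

352

gcd × lcm = product of the two integers, so the other integer is (32 × 9152) / 832 = 352.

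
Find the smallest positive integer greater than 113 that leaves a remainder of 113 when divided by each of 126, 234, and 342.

N − 113 must be a common multiple of 126, 234, and 342.
126 = 2 × 3^2 × 7
234 = 2 × 3^2 × 13
342 = 2 × 3^2 × 19
LCM(126, 234, 342) = 2 × 3^2 × 7 × 13 × 19 = 31122.
Smallest N > 113 is LCM + 113 = 31122 + 113 = 31235.

31235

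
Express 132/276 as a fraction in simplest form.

132 = 2^2 × 3 × 11
276 = 2^2 × 3 × 23
gcd(132, 276) = 2^2 × 3 = 12.
Divide numerator and denominator by 12: 132/276 = 11/23.

11/23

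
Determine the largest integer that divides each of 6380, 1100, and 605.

55

6380 = 2^2 × 5 × 11 × 29
1100 = 2^2 × 5^2 × 11
605 = 5 × 11^2
gcd(6380, 1100, 605) = 5 × 11 = 55.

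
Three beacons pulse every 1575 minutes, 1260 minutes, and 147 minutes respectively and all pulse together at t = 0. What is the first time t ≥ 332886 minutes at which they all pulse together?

352800 minutes

Joint pulses occur at multiples of LCM(1575, 1260, 147).
1575 = 3^2 × 5^2 × 7
1260 = 2^2 × 3^2 × 5 × 7
147 = 3 × 7^2
LCM(1575, 1260, 147) = 2^2 × 3^2 × 5^2 × 7^2 = 44100.
Smallest multiple of 44100 that is ≥ 332886: ⌈332886/44100⌉ × 44100 = 8 × 44100 = 352800.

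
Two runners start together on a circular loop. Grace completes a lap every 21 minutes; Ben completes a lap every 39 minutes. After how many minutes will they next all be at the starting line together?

273 minutes

The first simultaneous occurrence is after LCM of the individual periods.
21 = 3 × 7
39 = 3 × 13
LCM(21, 39) = 3 × 7 × 13 = 273.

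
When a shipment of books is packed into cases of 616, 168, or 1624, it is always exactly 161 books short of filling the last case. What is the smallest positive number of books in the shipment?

Being 161 short of a full case of size k means N ≡ −161 (mod k), i.e. N + 161 is a multiple of each size.
616 = 2^3 × 7 × 11
168 = 2^3 × 3 × 7
1624 = 2^3 × 7 × 29
LCM(616, 168, 1624) = 2^3 × 3 × 7 × 11 × 29 = 53592.
Smallest positive N is 53592 − 161 = 53431.

53431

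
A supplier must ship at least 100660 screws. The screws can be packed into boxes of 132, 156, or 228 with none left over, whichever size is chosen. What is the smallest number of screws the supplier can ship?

The number of screws must be a common multiple of 132, 156, and 228, so a multiple of their LCM.
132 = 2^2 × 3 × 11
156 = 2^2 × 3 × 13
228 = 2^2 × 3 × 19
LCM(132, 156, 228) = 2^2 × 3 × 11 × 13 × 19 = 32604.
Smallest multiple of 32604 that is ≥ 100660: ⌈100660/32604⌉ × 32604 = 4 × 32604 = 130416.

130416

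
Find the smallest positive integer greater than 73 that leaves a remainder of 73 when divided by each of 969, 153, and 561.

N − 73 must be a common multiple of 969, 153, and 561.
969 = 3 × 17 × 19
153 = 3^2 × 17
561 = 3 × 11 × 17
LCM(969, 153, 561) = 3^2 × 11 × 17 × 19 = 31977.
Smallest N > 73 is LCM + 73 = 31977 + 73 = 32050.

32050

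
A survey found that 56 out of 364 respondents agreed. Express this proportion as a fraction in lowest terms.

2/13

56 = 2^3 × 7
364 = 2^2 × 7 × 13
gcd(56, 364) = 2^2 × 7 = 28.
Divide numerator and denominator by 28: 56/364 = 2/13.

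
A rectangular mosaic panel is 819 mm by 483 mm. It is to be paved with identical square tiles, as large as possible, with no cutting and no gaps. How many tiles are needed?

Tile side = gcd(819, 483).
819 = 3^2 × 7 × 13
483 = 3 × 7 × 23
gcd(819, 483) = 3 × 7 = 21.
Tiles: (819/21) × (483/21) = 39 × 23 = 897.

897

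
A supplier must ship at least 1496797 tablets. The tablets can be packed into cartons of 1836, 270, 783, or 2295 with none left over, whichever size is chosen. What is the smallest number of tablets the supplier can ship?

1597320

The number of tablets must be a common multiple of 1836, 270, 783, and 2295, so a multiple of their LCM.
1836 = 2^2 × 3^3 × 17
270 = 2 × 3^3 × 5
783 = 3^3 × 29
2295 = 3^3 × 5 × 17
LCM(1836, 270, 783, 2295) = 2^2 × 3^3 × 5 × 17 × 29 = 266220.
Smallest multiple of 266220 that is ≥ 1496797: ⌈1496797/266220⌉ × 266220 = 6 × 266220 = 1597320.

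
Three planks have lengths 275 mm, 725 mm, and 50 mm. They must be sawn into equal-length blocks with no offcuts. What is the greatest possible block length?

This is the greatest common divisor of 275, 725, and 50.
275 = 5^2 × 11
725 = 5^2 × 29
50 = 2 × 5^2
gcd(275, 725, 50) = 5^2 = 25.

25 mm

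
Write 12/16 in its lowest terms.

3/4

12 = 2^2 × 3
16 = 2^4
gcd(12, 16) = 2^2 = 4.
Divide numerator and denominator by 4: 12/16 = 3/4.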